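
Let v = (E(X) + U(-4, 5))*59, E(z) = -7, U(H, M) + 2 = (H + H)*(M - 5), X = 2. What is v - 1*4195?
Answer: -4726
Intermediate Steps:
U(H, M) = -2 + 2*H*(-5 + M) (U(H, M) = -2 + (H + H)*(M - 5) = -2 + (2*H)*(-5 + M) = -2 + 2*H*(-5 + M))
v = -531 (v = (-7 + (-2 - 10*(-4) + 2*(-4)*5))*59 = (-7 + (-2 + 40 - 40))*59 = (-7 - 2)*59 = -9*59 = -531)
v - 1*4195 = -531 - 1*4195 = -531 - 4195 = -4726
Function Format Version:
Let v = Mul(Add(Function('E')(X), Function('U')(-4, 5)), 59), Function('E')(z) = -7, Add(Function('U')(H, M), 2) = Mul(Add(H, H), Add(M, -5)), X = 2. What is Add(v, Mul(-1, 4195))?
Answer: -4726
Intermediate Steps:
Function('U')(H, M) = Add(-2, Mul(2, H, Add(-5, M))) (Function('U')(H, M) = Add(-2, Mul(Add(H, H), Add(M, -5))) = Add(-2, Mul(Mul(2, H), Add(-5, M))) = Add(-2, Mul(2, H, Add(-5, M))))
v = -531 (v = Mul(Add(-7, Add(-2, Mul(-10, -4), Mul(2, -4, 5))), 59) = Mul(Add(-7, Add(-2, 40, -40)), 59) = Mul(Add(-7, -2), 59) = Mul(-9, 59) = -531)
Add(v, Mul(-1, 4195)) = Add(-531, Mul(-1, 4195)) = Add(-531, -4195) = -4726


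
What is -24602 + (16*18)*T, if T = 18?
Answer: -19418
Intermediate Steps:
-24602 + (16*18)*T = -24602 + (16*18)*18 = -24602 + 288*18 = -24602 + 5184 = -19418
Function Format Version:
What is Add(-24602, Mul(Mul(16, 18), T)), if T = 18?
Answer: -19418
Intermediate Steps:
Add(-24602, Mul(Mul(16, 18), T)) = Add(-24602, Mul(Mul(16, 18), 18)) = Add(-24602, Mul(288, 18)) = Add(-24602, 5184) = -19418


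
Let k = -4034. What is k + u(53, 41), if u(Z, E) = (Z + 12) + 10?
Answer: -3959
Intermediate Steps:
u(Z, E) = 22 + Z (u(Z, E) = (12 + Z) + 10 = 22 + Z)
k + u(53, 41) = -4034 + (22 + 53) = -4034 + 75 = -3959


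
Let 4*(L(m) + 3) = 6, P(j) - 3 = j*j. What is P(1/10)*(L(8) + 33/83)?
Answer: -55083/16600 ≈ -3.3183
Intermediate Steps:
P(j) = 3 + j² (P(j) = 3 + j*j = 3 + j²)
L(m) = -3/2 (L(m) = -3 + (¼)*6 = -3 + 3/2 = -3/2)
P(1/10)*(L(8) + 33/83) = (3 + (1/10)²)*(-3/2 + 33/83) = (3 + (⅒)²)*(-3/2 + 33*(1/83)) = (3 + 1/100)*(-3/2 + 33/83) = (301/100)*(-183/166) = -55083/16600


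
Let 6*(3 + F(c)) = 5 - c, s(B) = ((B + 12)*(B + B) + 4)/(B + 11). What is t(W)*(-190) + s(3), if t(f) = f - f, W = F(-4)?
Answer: 47/7 ≈ 6.7143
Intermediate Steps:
s(B) = (4 + 2*B*(12 + B))/(11 + B) (s(B) = ((12 + B)*(2*B) + 4)/(11 + B) = (2*B*(12 + B) + 4)/(11 + B) = (4 + 2*B*(12 + B))/(11 + B))
F(c) = -13/6 - c/6 (F(c) = -3 + (5 - c)/6 = -3 + (⅚ - c/6) = -13/6 - c/6)
W = -3/2 (W = -13/6 - ⅙*(-4) = -13/6 + ⅔ = -3/2 ≈ -1.5000)
t(f) = 0
t(W)*(-190) + s(3) = 0*(-190) + 2*(2 + 3² + 12*3)/(11 + 3) = 0 + 2*(2 + 9 + 36)/14 = 0 + 2*(1/14)*47 = 0 + 47/7 = 47/7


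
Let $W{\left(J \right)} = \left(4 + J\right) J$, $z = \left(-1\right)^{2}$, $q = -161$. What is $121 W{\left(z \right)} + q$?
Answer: $444$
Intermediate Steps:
$z = 1$
$W{\left(J \right)} = J \left(4 + J\right)$
$121 W{\left(z \right)} + q = 121 \cdot 1 \left(4 + 1\right) - 161 = 121 \cdot 1 \cdot 5 - 161 = 121 \cdot 5 - 161 = 605 - 161 = 444$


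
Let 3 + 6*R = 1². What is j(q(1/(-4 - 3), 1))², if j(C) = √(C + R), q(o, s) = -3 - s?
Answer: -13/3 ≈ -4.3333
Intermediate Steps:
R = -⅓ (R = -½ + (⅙)*1² = -½ + (⅙)*1 = -½ + ⅙ = -⅓ ≈ -0.33333)
j(C) = √(-⅓ + C) (j(C) = √(C - ⅓) = √(-⅓ + C))
j(q(1/(-4 - 3), 1))² = (√(-3 + 9*(-3 - 1*1))/3)² = (√(-3 + 9*(-3 - 1))/3)² = (√(-3 + 9*(-4))/3)² = (√(-3 - 36)/3)² = (√(-39)/3)² = ((I*√39)/3)² = (I*√39/3)² = -13/3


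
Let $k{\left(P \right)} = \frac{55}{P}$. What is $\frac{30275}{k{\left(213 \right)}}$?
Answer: $\frac{1289715}{11} \approx 1.1725 \cdot 10^{5}$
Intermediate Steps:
$\frac{30275}{k{\left(213 \right)}} = \frac{30275}{55 \cdot \frac{1}{213}} = \frac{30275}{\frac{55}{213}} = 30275 \cdot \frac{213}{55} = \frac{1289715}{11}$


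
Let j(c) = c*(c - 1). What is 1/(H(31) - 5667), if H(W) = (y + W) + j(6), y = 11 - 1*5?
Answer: -1/5600 ≈ -0.00017857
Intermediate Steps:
y = 6 (y = 11 - 5 = 6)
j(c) = c*(-1 + c)
H(W) = 36 + W (H(W) = (6 + W) + 6*(-1 + 6) = (6 + W) + 6*5 = (6 + W) + 30 = 36 + W)
1/(H(31) - 5667) = 1/((36 + 31) - 5667) = 1/(67 - 5667) = 1/(-5600) = -1/5600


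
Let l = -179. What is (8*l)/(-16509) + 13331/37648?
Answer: 273993415/621530832 ≈ 0.44084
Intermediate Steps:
(8*l)/(-16509) + 13331/37648 = (8*(-179))/(-16509) + 13331/37648 = -1432*(-1/16509) + 13331*(1/37648) = 1432/16509 + 13331/37648 = 273993415/621530832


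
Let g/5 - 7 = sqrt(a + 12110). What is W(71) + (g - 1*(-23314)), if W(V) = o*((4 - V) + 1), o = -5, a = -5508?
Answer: 23679 + 5*sqrt(6602) ≈ 24085.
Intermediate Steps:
g = 35 + 5*sqrt(6602) (g = 35 + 5*sqrt(-5508 + 12110) = 35 + 5*sqrt(6602) ≈ 441.26)
W(V) = -25 + 5*V (W(V) = -5*((4 - V) + 1) = -5*(5 - V) = -25 + 5*V)
W(71) + (g - 1*(-23314)) = (-25 + 5*71) + ((35 + 5*sqrt(6602)) - 1*(-23314)) = (-25 + 355) + ((35 + 5*sqrt(6602)) + 23314) = 330 + (23349 + 5*sqrt(6602)) = 23679 + 5*sqrt(6602)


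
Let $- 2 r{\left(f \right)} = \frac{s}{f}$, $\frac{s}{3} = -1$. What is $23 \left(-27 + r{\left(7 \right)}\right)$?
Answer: $- \frac{8625}{14} \approx -616.07$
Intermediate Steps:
$s = -3$ ($s = 3 \left(-1\right) = -3$)
$r{\left(f \right)} = \frac{3}{2 f}$ ($r{\left(f \right)} = - \frac{\left(-3\right) \frac{1}{f}}{2} = \frac{3}{2 f}$)
$23 \left(-27 + r{\left(7 \right)}\right) = 23 \left(-27 + \frac{3}{2 \cdot 7}\right) = 23 \left(-27 + \frac{3}{2} \cdot \frac{1}{7}\right) = 23 \left(-27 + \frac{3}{14}\right) = 23 \left(- \frac{375}{14}\right) = - \frac{8625}{14}$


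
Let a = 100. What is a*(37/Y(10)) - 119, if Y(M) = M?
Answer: 251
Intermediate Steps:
a*(37/Y(10)) - 119 = 100*(37/10) - 119 = 370 - 119 = 251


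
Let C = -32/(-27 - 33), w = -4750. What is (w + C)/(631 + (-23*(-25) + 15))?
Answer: -71242/18315 ≈ -3.8898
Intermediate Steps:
C = 8/15 (C = -32/(-60) = -1/60*(-32) = 8/15 ≈ 0.53333)
(w + C)/(631 + (-23*(-25) + 15)) = (-4750 + 8/15)/(631 + (-23*(-25) + 15)) = -71242/(15*(631 + (575 + 15))) = -71242/(15*(631 + 590)) = -71242/15/1221 = -71242/15*1/1221 = -71242/18315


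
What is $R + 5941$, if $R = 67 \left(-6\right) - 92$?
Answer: $5447$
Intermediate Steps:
$R = -494$ ($R = -402 - 92 = -494$)
$R + 5941 = -494 + 5941 = 5447$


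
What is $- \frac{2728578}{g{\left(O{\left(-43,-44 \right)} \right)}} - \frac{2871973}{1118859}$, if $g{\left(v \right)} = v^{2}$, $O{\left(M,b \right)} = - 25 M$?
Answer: $- \frac{6371817850627}{1292981431875} \approx -4.928$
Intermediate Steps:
$- \frac{2728578}{g{\left(O{\left(-43,-44 \right)} \right)}} - \frac{2871973}{1118859} = - \frac{2728578}{\left(\left(-25\right) \left(-43\right)\right)^{2}} - \frac{2871973}{1118859} = - \frac{2728578}{1075^{2}} - \frac{2871973}{1118859} = - \frac{2728578}{1155625} - \frac{2871973}{1118859} = - \frac{6371817850627}{1292981431875}$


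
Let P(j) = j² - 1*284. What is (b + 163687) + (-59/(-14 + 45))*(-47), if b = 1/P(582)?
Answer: 1718283570831/10491640 ≈ 1.6378e+5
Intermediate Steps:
P(j) = -284 + j² (P(j) = j² - 284 = -284 + j²)
b = 1/338440 (b = 1/(-284 + 582²) = 1/(-284 + 338724) = 1/338440 ≈ 2.9547e-6)
(b + 163687) + (-59/(-14 + 45))*(-47) = (1/338440 + 163687) + (-59/(-14 + 45))*(-47) = 55398228281/338440 + (-59/31)*(-47) = 55398228281/338440 + ((1/31)*(-59))*(-47) = 55398228281/338440 - 59/31*(-47) = 55398228281/338440 + 2773/31 = 1718283570831/10491640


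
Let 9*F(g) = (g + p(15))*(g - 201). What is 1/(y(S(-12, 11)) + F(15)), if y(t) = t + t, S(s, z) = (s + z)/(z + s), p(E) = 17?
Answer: -3/1978 ≈ -0.0015167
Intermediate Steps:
S(s, z) = 1 (S(s, z) = (s + z)/(s + z) = 1)
F(g) = (-201 + g)*(17 + g)/9 (F(g) = ((g + 17)*(g - 201))/9 = ((17 + g)*(-201 + g))/9 = ((-201 + g)*(17 + g))/9 = (-201 + g)*(17 + g)/9)
y(t) = 2*t
1/(y(S(-12, 11)) + F(15)) = 1/(2*1 + (-1139/3 - 184/9*15 + (⅑)*15²)) = 1/(2 + (-1139/3 - 920/3 + (⅑)*225)) = 1/(2 + (-1139/3 - 920/3 + 25)) = 1/(2 - 1984/3) = 1/(-1978/3) = -3/1978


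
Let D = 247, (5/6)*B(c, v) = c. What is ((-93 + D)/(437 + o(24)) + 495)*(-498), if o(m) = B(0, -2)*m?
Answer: -107801562/437 ≈ -2.4669e+5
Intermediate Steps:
B(c, v) = 6*c/5
o(m) = 0 (o(m) = ((6/5)*0)*m = 0*m = 0)
((-93 + D)/(437 + o(24)) + 495)*(-498) = ((-93 + 247)/(437 + 0) + 495)*(-498) = (154/437 + 495)*(-498) = (216469/437)*(-498) = -107801562/437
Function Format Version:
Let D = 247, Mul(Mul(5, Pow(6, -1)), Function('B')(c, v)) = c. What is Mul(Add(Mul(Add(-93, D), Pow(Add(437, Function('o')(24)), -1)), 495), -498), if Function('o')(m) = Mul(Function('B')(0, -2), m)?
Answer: Rational(-107801562, 437) ≈ -2.4669e+5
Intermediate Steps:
Function('B')(c, v) = Mul(Rational(6, 5), c)
Function('o')(m) = 0 (Function('o')(m) = Mul(Mul(Rational(6, 5), 0), m) = Mul(0, m) = 0)
Mul(Add(Mul(Add(-93, D), Pow(Add(437, Function('o')(24)), -1)), 495), -498) = Mul(Add(Mul(Add(-93, 247), Pow(Add(437, 0), -1)), 495), -498) = Mul(Add(Mul(154, Pow(437, -1)), 495), -498) = Mul(Add(Mul(154, Rational(1, 437)), 495), -498) = Mul(Add(Rational(154, 437), 495), -498) = Mul(Rational(216469, 437), -498) = Rational(-107801562, 437)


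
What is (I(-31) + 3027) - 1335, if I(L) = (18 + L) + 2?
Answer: 1681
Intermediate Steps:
I(L) = 20 + L
(I(-31) + 3027) - 1335 = ((20 - 31) + 3027) - 1335 = (-11 + 3027) - 1335 = 3016 - 1335 = 1681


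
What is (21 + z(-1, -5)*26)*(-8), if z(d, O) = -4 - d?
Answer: 456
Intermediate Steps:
(21 + z(-1, -5)*26)*(-8) = (21 + (-4 - 1*(-1))*26)*(-8) = (21 + (-4 + 1)*26)*(-8) = (21 - 3*26)*(-8) = (21 - 78)*(-8) = -57*(-8) = 456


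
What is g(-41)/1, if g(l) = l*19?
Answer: -779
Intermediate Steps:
g(l) = 19*l
g(-41)/1 = (19*(-41))/1 = -779*1 = -779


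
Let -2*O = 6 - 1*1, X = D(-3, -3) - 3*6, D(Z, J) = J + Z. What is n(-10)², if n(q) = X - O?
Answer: 1849/4 ≈ 462.25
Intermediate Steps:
X = -24 (X = (-3 - 3) - 3*6 = -6 - 18 = -24)
O = -5/2 (O = -(6 - 1*1)/2 = -(6 - 1)/2 = -½*5 = -5/2 ≈ -2.5000)
n(q) = -43/2 (n(q) = -24 - 1*(-5/2) = -24 + 5/2 = -43/2)
n(-10)² = (-43/2)² = 1849/4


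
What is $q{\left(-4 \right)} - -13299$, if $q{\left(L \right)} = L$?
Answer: $13295$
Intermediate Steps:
$q{\left(-4 \right)} - -13299 = -4 - -13299 = -4 + 13299 = 13295$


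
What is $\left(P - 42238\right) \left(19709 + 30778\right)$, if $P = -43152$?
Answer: $-4311084930$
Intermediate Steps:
$\left(P - 42238\right) \left(19709 + 30778\right) = \left(-43152 - 42238\right) \left(19709 + 30778\right) = \left(-85390\right) 50487 = -4311084930$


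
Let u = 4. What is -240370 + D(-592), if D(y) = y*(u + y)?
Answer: 107726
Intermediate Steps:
D(y) = y*(4 + y)
-240370 + D(-592) = -240370 - 592*(4 - 592) = -240370 - 592*(-588) = -240370 + 348096 = 107726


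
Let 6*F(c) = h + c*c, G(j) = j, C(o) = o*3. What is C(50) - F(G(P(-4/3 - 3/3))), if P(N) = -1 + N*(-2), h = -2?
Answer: 7997/54 ≈ 148.09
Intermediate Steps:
P(N) = -1 - 2*N
C(o) = 3*o
F(c) = -1/3 + c**2/6 (F(c) = (-2 + c*c)/6 = (-2 + c**2)/6 = -1/3 + c**2/6)
C(50) - F(G(P(-4/3 - 3/3))) = 3*50 - (-1/3 + (-1 - 2*(-4/3 - 3/3))**2/6) = 150 - (-1/3 + (-1 - 2*(-4*1/3 - 3*1/3))**2/6) = 150 - (-1/3 + (-1 - 2*(-4/3 - 1))**2/6) = 150 - (-1/3 + (-1 - 2*(-7/3))**2/6) = 150 - (-1/3 + (-1 + 14/3)**2/6) = 150 - (-1/3 + (11/3)**2/6) = 150 - (-1/3 + (1/6)*(121/9)) = 150 - (-1/3 + 121/54) = 150 - 1*103/54 = 150 - 103/54 = 7997/54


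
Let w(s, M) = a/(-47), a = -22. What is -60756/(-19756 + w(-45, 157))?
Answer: 1427766/464255 ≈ 3.0754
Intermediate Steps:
w(s, M) = 22/47 (w(s, M) = -22/(-47) = -22*(-1/47) = 22/47)
-60756/(-19756 + w(-45, 157)) = -60756/(-19756 + 22/47) = -60756/(-928510/47) = -60756*(-47/928510) = 1427766/464255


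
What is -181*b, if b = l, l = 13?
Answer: -2353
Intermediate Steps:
b = 13
-181*b = -181*13 = -2353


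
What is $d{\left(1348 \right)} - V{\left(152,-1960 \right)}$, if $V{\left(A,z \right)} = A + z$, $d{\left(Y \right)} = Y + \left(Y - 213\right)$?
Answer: $4291$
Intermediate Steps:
$d{\left(Y \right)} = -213 + 2 Y$ ($d{\left(Y \right)} = Y + \left(-213 + Y\right) = -213 + 2 Y$)
$d{\left(1348 \right)} - V{\left(152,-1960 \right)} = \left(-213 + 2 \cdot 1348\right) - \left(152 - 1960\right) = \left(-213 + 2696\right) - -1808 = 2483 + 1808 = 4291$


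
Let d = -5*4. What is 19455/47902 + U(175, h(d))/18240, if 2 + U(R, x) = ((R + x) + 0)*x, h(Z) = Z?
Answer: 17188933/72811040 ≈ 0.23608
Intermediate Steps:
d = -20
U(R, x) = -2 + x*(R + x) (U(R, x) = -2 + ((R + x) + 0)*x = -2 + (R + x)*x = -2 + x*(R + x))
19455/47902 + U(175, h(d))/18240 = 19455/47902 + (-2 + (-20)² + 175*(-20))/18240 = 19455*(1/47902) + (-2 + 400 - 3500)*(1/18240) = 19455/47902 - 3102*1/18240 = 19455/47902 - 517/3040 = 17188933/72811040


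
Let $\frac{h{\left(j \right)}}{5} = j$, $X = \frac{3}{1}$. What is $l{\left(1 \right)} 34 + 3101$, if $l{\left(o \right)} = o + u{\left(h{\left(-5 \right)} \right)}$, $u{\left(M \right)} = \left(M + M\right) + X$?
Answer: $1537$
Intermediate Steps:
$X = 3$ ($X = 3 \cdot 1 = 3$)
$h{\left(j \right)} = 5 j$
$u{\left(M \right)} = 3 + 2 M$ ($u{\left(M \right)} = \left(M + M\right) + 3 = 2 M + 3 = 3 + 2 M$)
$l{\left(o \right)} = -47 + o$ ($l{\left(o \right)} = o + \left(3 + 2 \cdot 5 \left(-5\right)\right) = o + \left(3 + 2 \left(-25\right)\right) = o + \left(3 - 50\right) = o - 47 = -47 + o$)
$l{\left(1 \right)} 34 + 3101 = \left(-47 + 1\right) 34 + 3101 = \left(-46\right) 34 + 3101 = -1564 + 3101 = 1537$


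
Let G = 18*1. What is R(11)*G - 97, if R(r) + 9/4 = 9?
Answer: 49/2 ≈ 24.500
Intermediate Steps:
R(r) = 27/4 (R(r) = -9/4 + 9 = 27/4)
G = 18
R(11)*G - 97 = (27/4)*18 - 97 = 243/2 - 97 = 49/2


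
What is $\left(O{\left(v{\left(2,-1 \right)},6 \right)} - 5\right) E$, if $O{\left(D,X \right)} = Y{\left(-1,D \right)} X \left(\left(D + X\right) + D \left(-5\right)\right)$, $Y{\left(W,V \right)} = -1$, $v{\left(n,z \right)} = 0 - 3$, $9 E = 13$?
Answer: $- \frac{1469}{9} \approx -163.22$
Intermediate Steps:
$E = \frac{13}{9}$ ($E = \frac{1}{9} \cdot 13 = \frac{13}{9} \approx 1.4444$)
$v{\left(n,z \right)} = -3$ ($v{\left(n,z \right)} = 0 - 3 = -3$)
$O{\left(D,X \right)} = - X \left(X - 4 D\right)$ ($O{\left(D,X \right)} = - X \left(\left(D + X\right) + D \left(-5\right)\right) = - X \left(\left(D + X\right) - 5 D\right) = - X \left(X - 4 D\right)$)
$\left(O{\left(v{\left(2,-1 \right)},6 \right)} - 5\right) E = \left(6 \left(\left(-1\right) 6 + 4 \left(-3\right)\right) - 5\right) \frac{13}{9} = \left(6 \left(-6 - 12\right) - 5\right) \frac{13}{9} = \left(6 \left(-18\right) - 5\right) \frac{13}{9} = \left(-108 - 5\right) \frac{13}{9} = \left(-113\right) \frac{13}{9} = - \frac{1469}{9}$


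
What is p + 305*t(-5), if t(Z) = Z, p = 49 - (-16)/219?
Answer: -323228/219 ≈ -1475.9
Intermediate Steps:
p = 10747/219 (p = 49 - (-16)/219 = 49 - 1*(-16/219) = 49 + 16/219 = 10747/219 ≈ 49.073)
p + 305*t(-5) = 10747/219 + 305*(-5) = 10747/219 - 1525 = -323228/219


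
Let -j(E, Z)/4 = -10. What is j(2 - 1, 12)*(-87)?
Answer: -3480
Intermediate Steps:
j(E, Z) = 40 (j(E, Z) = -4*(-10) = 40)
j(2 - 1, 12)*(-87) = 40*(-87) = -3480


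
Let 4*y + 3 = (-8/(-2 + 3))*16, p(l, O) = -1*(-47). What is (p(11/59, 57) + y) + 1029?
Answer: 4173/4 ≈ 1043.3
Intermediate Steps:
p(l, O) = 47
y = -131/4 (y = -¾ + ((-8/(-2 + 3))*16)/4 = -¾ + ((-8/1)*16)/4 = -¾ + ((1*(-8))*16)/4 = -¾ + (-8*16)/4 = -¾ + (¼)*(-128) = -¾ - 32 = -131/4 ≈ -32.750)
(p(11/59, 57) + y) + 1029 = (47 - 131/4) + 1029 = 57/4 + 1029 = 4173/4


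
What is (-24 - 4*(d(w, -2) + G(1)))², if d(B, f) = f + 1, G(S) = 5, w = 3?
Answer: 1600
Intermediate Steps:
d(B, f) = 1 + f
(-24 - 4*(d(w, -2) + G(1)))² = (-24 - 4*((1 - 2) + 5))² = (-24 - 4*(-1 + 5))² = (-24 - 4*4)² = (-24 - 16)² = (-40)² = 1600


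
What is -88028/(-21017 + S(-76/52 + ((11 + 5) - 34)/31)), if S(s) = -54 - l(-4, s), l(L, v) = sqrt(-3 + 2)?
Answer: 927418994/221993521 - 44014*I/221993521 ≈ 4.1777 - 0.00019827*I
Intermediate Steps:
l(L, v) = I (l(L, v) = sqrt(-1) = I)
S(s) = -54 - I
-88028/(-21017 + S(-76/52 + ((11 + 5) - 34)/31)) = -88028/(-21017 + (-54 - I)) = -88028*(-21071 + I)/443987042 = -44014*(-21071 + I)/221993521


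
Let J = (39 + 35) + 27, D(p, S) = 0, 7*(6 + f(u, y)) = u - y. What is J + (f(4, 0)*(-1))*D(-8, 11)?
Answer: 101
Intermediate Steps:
f(u, y) = -6 - y/7 + u/7 (f(u, y) = -6 + (u - y)/7 = -6 + (-y/7 + u/7) = -6 - y/7 + u/7)
J = 101 (J = 74 + 27 = 101)
J + (f(4, 0)*(-1))*D(-8, 11) = 101 + ((-6 - 1/7*0 + (1/7)*4)*(-1))*0 = 101 + ((-6 + 0 + 4/7)*(-1))*0 = 101 - 38/7*(-1)*0 = 101 + (38/7)*0 = 101 + 0 = 101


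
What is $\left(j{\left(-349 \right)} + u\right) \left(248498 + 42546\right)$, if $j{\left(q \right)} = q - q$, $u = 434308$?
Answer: $126402737552$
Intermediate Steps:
$j{\left(q \right)} = 0$
$\left(j{\left(-349 \right)} + u\right) \left(248498 + 42546\right) = \left(0 + 434308\right) \left(248498 + 42546\right) = 434308 \cdot 291044 = 126402737552$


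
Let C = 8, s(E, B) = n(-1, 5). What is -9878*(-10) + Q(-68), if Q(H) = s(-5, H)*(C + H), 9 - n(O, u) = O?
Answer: 98180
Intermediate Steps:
n(O, u) = 9 - O
s(E, B) = 10 (s(E, B) = 9 - 1*(-1) = 9 + 1 = 10)
Q(H) = 80 + 10*H (Q(H) = 10*(8 + H) = 80 + 10*H)
-9878*(-10) + Q(-68) = -9878*(-10) + (80 + 10*(-68)) = 98780 + (80 - 680) = 98780 - 600 = 98180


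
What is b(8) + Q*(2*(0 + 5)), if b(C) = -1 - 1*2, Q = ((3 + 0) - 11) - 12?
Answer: -203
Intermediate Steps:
Q = -20 (Q = (3 - 11) - 12 = -8 - 12 = -20)
b(C) = -3 (b(C) = -1 - 2 = -3)
b(8) + Q*(2*(0 + 5)) = -3 - 40*(0 + 5) = -3 - 40*5 = -3 - 20*10 = -3 - 200 = -203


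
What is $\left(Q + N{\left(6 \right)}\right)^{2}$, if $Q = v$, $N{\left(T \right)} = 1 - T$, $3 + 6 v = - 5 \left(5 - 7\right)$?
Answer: $\frac{529}{36} \approx 14.694$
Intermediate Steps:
$v = \frac{7}{6}$ ($v = - \frac{1}{2} + \frac{\left(-5\right) \left(5 - 7\right)}{6} = - \frac{1}{2} + \frac{\left(-5\right) \left(-2\right)}{6} = - \frac{1}{2} + \frac{1}{6} \cdot 10 = - \frac{1}{2} + \frac{5}{3} = \frac{7}{6} \approx 1.1667$)
$Q = \frac{7}{6} \approx 1.1667$
$\left(Q + N{\left(6 \right)}\right)^{2} = \left(\frac{7}{6} + \left(1 - 6\right)\right)^{2} = \left(\frac{7}{6} - 5\right)^{2} = \left(- \frac{23}{6}\right)^{2} = \frac{529}{36}$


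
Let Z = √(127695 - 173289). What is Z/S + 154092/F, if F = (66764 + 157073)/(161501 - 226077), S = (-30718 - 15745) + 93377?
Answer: -9950644992/223837 + I*√5066/15638 ≈ -44455.0 + 0.0045515*I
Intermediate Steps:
S = 46914 (S = -46463 + 93377 = 46914)
F = -223837/64576 (F = 223837/(-64576) = 223837*(-1/64576) = -223837/64576 ≈ -3.4663)
Z = 3*I*√5066 (Z = √(-45594) = 3*I*√5066 ≈ 213.53*I)
Z/S + 154092/F = (3*I*√5066)/46914 + 154092/(-223837/64576) = (3*I*√5066)*(1/46914) + 154092*(-64576/223837) = I*√5066/15638 - 9950644992/223837 = -9950644992/223837 + I*√5066/15638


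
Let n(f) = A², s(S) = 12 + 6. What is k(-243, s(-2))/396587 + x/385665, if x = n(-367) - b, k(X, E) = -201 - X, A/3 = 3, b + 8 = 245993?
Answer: -32502043906/50983241785 ≈ -0.63750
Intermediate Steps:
b = 245985 (b = -8 + 245993 = 245985)
A = 9 (A = 3*3 = 9)
s(S) = 18
n(f) = 81 (n(f) = 9² = 81)
x = -245904 (x = 81 - 1*245985 = 81 - 245985 = -245904)
k(-243, s(-2))/396587 + x/385665 = (-201 - 1*(-243))/396587 - 245904/385665 = (-201 + 243)*(1/396587) - 245904*1/385665 = 42*(1/396587) - 81968/128555 = 42/396587 - 81968/128555 = -32502043906/50983241785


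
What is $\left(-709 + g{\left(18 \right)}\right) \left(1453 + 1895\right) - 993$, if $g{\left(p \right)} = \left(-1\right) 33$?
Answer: $-2485209$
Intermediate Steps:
$g{\left(p \right)} = -33$
$\left(-709 + g{\left(18 \right)}\right) \left(1453 + 1895\right) - 993 = \left(-709 - 33\right) \left(1453 + 1895\right) - 993 = \left(-742\right) 3348 - 993 = -2484216 - 993 = -2485209$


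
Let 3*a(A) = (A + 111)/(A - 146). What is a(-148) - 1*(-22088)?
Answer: 19481653/882 ≈ 22088.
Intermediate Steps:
a(A) = (111 + A)/(3*(-146 + A)) (a(A) = ((A + 111)/(A - 146))/3 = ((111 + A)/(-146 + A))/3 = (111 + A)/(3*(-146 + A)))
a(-148) - 1*(-22088) = (111 - 148)/(3*(-146 - 148)) - 1*(-22088) = (⅓)*(-37)/(-294) + 22088 = (⅓)*(-1/294)*(-37) + 22088 = 37/882 + 22088 = 19481653/882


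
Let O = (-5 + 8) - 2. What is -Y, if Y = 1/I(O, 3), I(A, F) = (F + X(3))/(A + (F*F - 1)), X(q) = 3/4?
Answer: -12/5 ≈ -2.4000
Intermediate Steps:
O = 1 (O = 3 - 2 = 1)
X(q) = ¾ (X(q) = 3*(¼) = ¾)
I(A, F) = (¾ + F)/(-1 + A + F²) (I(A, F) = (F + ¾)/(A + (F*F - 1)) = (¾ + F)/(A + (F² - 1)) = (¾ + F)/(A + (-1 + F²)) = (¾ + F)/(-1 + A + F²))
Y = 12/5 (Y = 1/((¾ + 3)/(-1 + 1 + 3²)) = 1/((15/4)/(-1 + 1 + 9)) = 1/((15/4)/9) = 1/((⅑)*(15/4)) = 1/(5/12) = 12/5 ≈ 2.4000)
-Y = -1*12/5 = -12/5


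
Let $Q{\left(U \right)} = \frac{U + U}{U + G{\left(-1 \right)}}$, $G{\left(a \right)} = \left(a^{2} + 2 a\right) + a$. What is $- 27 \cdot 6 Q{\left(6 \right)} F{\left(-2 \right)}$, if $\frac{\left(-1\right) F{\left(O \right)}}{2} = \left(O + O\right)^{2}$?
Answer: $15552$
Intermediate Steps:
$G{\left(a \right)} = a^{2} + 3 a$
$F{\left(O \right)} = - 8 O^{2}$ ($F{\left(O \right)} = - 2 \left(O + O\right)^{2} = - 2 \left(2 O\right)^{2} = - 2 \cdot 4 O^{2} = - 8 O^{2}$)
$Q{\left(U \right)} = \frac{2 U}{-2 + U}$ ($Q{\left(U \right)} = \frac{U + U}{U - \left(3 - 1\right)} = \frac{2 U}{U - 2} = \frac{2 U}{-2 + U}$)
$- 27 \cdot 6 Q{\left(6 \right)} F{\left(-2 \right)} = - 27 \cdot 6 \cdot 2 \cdot 6 \frac{1}{-2 + 6} \left(- 8 \left(-2\right)^{2}\right) = - 27 \cdot 6 \cdot 2 \cdot 6 \cdot \frac{1}{4} \left(\left(-8\right) 4\right) = - 27 \cdot 6 \cdot 2 \cdot 6 \cdot \frac{1}{4} \left(-32\right) = - 27 \cdot 6 \cdot 3 \left(-32\right) = \left(-27\right) 18 \left(-32\right) = \left(-486\right) \left(-32\right) = 15552$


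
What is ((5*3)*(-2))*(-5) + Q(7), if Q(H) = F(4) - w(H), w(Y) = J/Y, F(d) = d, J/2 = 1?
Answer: 1076/7 ≈ 153.71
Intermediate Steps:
J = 2 (J = 2*1 = 2)
w(Y) = 2/Y
Q(H) = 4 - 2/H
((5*3)*(-2))*(-5) + Q(7) = ((5*3)*(-2))*(-5) + (4 - 2/7) = (15*(-2))*(-5) + (4 - 2*⅐) = -30*(-5) + (4 - 2/7) = 150 + 26/7 = 1076/7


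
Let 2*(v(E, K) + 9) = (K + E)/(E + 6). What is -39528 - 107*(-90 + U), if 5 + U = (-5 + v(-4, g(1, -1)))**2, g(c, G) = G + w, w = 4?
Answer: -817451/16 ≈ -51091.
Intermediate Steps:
g(c, G) = 4 + G (g(c, G) = G + 4 = 4 + G)
v(E, K) = -9 + (E + K)/(2*(6 + E)) (v(E, K) = -9 + ((K + E)/(E + 6))/2 = -9 + ((E + K)/(6 + E))/2 = -9 + (E + K)/(2*(6 + E)))
U = 3169/16 (U = -5 + (-5 + (-108 + (4 - 1) - 17*(-4))/(2*(6 - 4)))**2 = -5 + (-5 + (1/2)*(-108 + 3 + 68)/2)**2 = -5 + (-5 + (1/2)*(1/2)*(-37))**2 = -5 + (-5 - 37/4)**2 = -5 + (-57/4)**2 = -5 + 3249/16 = 3169/16 ≈ 198.06)
-39528 - 107*(-90 + U) = -39528 - 107*(-90 + 3169/16) = -39528 - 107*1729/16 = -39528 - 185003/16 = -817451/16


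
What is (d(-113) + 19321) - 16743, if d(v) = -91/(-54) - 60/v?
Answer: 15744479/6102 ≈ 2580.2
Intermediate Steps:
d(v) = 91/54 - 60/v (d(v) = -91*(-1/54) - 60/v = 91/54 - 60/v)
(d(-113) + 19321) - 16743 = ((91/54 - 60/(-113)) + 19321) - 16743 = ((91/54 - 60*(-1/113)) + 19321) - 16743 = ((91/54 + 60/113) + 19321) - 16743 = (13523/6102 + 19321) - 16743 = 117910265/6102 - 16743 = 15744479/6102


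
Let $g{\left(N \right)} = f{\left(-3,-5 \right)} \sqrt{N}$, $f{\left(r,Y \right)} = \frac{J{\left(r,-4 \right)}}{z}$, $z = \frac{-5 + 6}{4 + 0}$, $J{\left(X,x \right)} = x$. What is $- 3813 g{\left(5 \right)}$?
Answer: $61008 \sqrt{5} \approx 1.3642 \cdot 10^{5}$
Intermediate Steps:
$z = \frac{1}{4}$ ($z = 1 \cdot \frac{1}{4} = \frac{1}{4} \approx 0.25$)
$f{\left(r,Y \right)} = -16$ ($f{\left(r,Y \right)} = - 4 \frac{1}{\frac{1}{4}} = \left(-4\right) 4 = -16$)
$g{\left(N \right)} = - 16 \sqrt{N}$
$- 3813 g{\left(5 \right)} = - 3813 \left(- 16 \sqrt{5}\right) = 61008 \sqrt{5}$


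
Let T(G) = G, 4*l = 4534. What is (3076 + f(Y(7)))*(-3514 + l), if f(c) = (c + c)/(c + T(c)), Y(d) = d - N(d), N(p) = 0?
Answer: -14649597/2 ≈ -7.3248e+6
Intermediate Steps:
l = 2267/2 (l = (¼)*4534 = 2267/2 ≈ 1133.5)
Y(d) = d (Y(d) = d - 1*0 = d + 0 = d)
f(c) = 1 (f(c) = (c + c)/(c + c) = (2*c)/((2*c)) = (2*c)*(1/(2*c)) = 1)
(3076 + f(Y(7)))*(-3514 + l) = (3076 + 1)*(-3514 + 2267/2) = 3077*(-4761/2) = -14649597/2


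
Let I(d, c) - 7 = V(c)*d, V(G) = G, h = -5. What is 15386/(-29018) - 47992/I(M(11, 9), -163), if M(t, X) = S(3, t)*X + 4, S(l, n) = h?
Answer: -373891049/48532605 ≈ -7.7039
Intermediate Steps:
S(l, n) = -5
M(t, X) = 4 - 5*X (M(t, X) = -5*X + 4 = 4 - 5*X)
I(d, c) = 7 + c*d
15386/(-29018) - 47992/I(M(11, 9), -163) = 15386/(-29018) - 47992/(7 - 163*(4 - 5*9)) = 15386*(-1/29018) - 47992/(7 - 163*(4 - 45)) = -7693/14509 - 47992/(7 - 163*(-41)) = -7693/14509 - 47992/(7 + 6683) = -7693/14509 - 47992/6690 = -7693/14509 - 47992*1/6690 = -7693/14509 - 23996/3345 = -373891049/48532605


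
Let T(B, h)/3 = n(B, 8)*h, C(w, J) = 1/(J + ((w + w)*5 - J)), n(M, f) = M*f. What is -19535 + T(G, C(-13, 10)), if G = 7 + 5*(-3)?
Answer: -1269679/65 ≈ -19534.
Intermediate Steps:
G = -8 (G = 7 - 15 = -8)
C(w, J) = 1/(10*w) (C(w, J) = 1/(J + ((2*w)*5 - J)) = 1/(J + (10*w - J)) = 1/(J + (-J + 10*w)) = 1/(10*w))
T(B, h) = 24*B*h (T(B, h) = 3*((B*8)*h) = 3*((8*B)*h) = 3*(8*B*h) = 24*B*h)
-19535 + T(G, C(-13, 10)) = -19535 + 24*(-8)*((⅒)/(-13)) = -19535 + 24*(-8)*((⅒)*(-1/13)) = -19535 + 24*(-8)*(-1/130) = -19535 + 96/65 = -1269679/65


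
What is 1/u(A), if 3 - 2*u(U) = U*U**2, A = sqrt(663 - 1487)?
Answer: 6/559476233 - 3296*I*sqrt(206)/559476233 ≈ 1.0724e-8 - 8.4555e-5*I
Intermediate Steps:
A = 2*I*sqrt(206) (A = sqrt(-824) = 2*I*sqrt(206) ≈ 28.705*I)
u(U) = 3/2 - U**3/2 (u(U) = 3/2 - U*U**2/2 = 3/2 - U**3/2)
1/u(A) = 1/(3/2 - (-1648*I*sqrt(206))/2) = 1/(3/2 - (-824)*I*sqrt(206)) = 1/(3/2 + 824*I*sqrt(206))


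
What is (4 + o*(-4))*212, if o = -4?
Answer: 4240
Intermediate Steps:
(4 + o*(-4))*212 = (4 - 4*(-4))*212 = (4 + 16)*212 = 20*212 = 4240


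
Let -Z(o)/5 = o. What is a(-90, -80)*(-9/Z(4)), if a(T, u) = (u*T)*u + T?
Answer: -518481/2 ≈ -2.5924e+5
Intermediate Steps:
a(T, u) = T + T*u² (a(T, u) = (T*u)*u + T = T*u² + T = T + T*u²)
Z(o) = -5*o
a(-90, -80)*(-9/Z(4)) = (-90*(1 + (-80)²))*(-9/((-5*4))) = (-90*(1 + 6400))*(-9/(-20)) = (-90*6401)*(-9*(-1/20)) = -576090*9/20 = -518481/2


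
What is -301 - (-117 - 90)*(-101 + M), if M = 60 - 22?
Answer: -13342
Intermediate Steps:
M = 38
-301 - (-117 - 90)*(-101 + M) = -301 - (-117 - 90)*(-101 + 38) = -301 - (-207)*(-63) = -301 - 1*13041 = -301 - 13041 = -13342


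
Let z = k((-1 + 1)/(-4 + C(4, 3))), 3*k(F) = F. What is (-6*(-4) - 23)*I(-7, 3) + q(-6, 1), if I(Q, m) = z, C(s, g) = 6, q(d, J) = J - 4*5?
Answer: -19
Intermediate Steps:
q(d, J) = -20 + J (q(d, J) = J - 20 = -20 + J)
k(F) = F/3
z = 0 (z = ((-1 + 1)/(-4 + 6))/3 = (0/2)/3 = (0*(½))/3 = (⅓)*0 = 0)
I(Q, m) = 0
(-6*(-4) - 23)*I(-7, 3) + q(-6, 1) = (-6*(-4) - 23)*0 + (-20 + 1) = (24 - 23)*0 - 19 = 1*0 - 19 = 0 - 19 = -19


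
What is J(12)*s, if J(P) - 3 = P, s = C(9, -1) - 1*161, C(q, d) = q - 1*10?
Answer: -2430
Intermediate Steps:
C(q, d) = -10 + q (C(q, d) = q - 10 = -10 + q)
s = -162 (s = (-10 + 9) - 1*161 = -1 - 161 = -162)
J(P) = 3 + P
J(12)*s = (3 + 12)*(-162) = 15*(-162) = -2430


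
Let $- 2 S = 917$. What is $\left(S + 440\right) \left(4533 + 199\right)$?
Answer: $-87542$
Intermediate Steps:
$S = - \frac{917}{2}$ ($S = \left(- \frac{1}{2}\right) 917 = - \frac{917}{2} \approx -458.5$)
$\left(S + 440\right) \left(4533 + 199\right) = \left(- \frac{917}{2} + 440\right) \left(4533 + 199\right) = \left(- \frac{37}{2}\right) 4732 = -87542$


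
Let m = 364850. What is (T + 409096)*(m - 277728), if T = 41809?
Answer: 39283745410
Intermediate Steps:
(T + 409096)*(m - 277728) = (41809 + 409096)*(364850 - 277728) = 450905*87122 = 39283745410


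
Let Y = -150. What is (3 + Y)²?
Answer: 21609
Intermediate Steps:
(3 + Y)² = (3 - 150)² = (-147)² = 21609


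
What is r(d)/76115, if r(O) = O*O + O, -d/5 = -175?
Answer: 153300/15223 ≈ 10.070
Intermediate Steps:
d = 875 (d = -5*(-175) = 875)
r(O) = O + O² (r(O) = O² + O = O + O²)
r(d)/76115 = (875*(1 + 875))/76115 = (875*876)*(1/76115) = 766500*(1/76115) = 153300/15223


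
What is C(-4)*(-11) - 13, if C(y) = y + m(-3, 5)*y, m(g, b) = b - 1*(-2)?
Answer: 339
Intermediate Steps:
m(g, b) = 2 + b (m(g, b) = b + 2 = 2 + b)
C(y) = 8*y (C(y) = y + (2 + 5)*y = y + 7*y = 8*y)
C(-4)*(-11) - 13 = (8*(-4))*(-11) - 13 = -32*(-11) - 13 = 352 - 13 = 339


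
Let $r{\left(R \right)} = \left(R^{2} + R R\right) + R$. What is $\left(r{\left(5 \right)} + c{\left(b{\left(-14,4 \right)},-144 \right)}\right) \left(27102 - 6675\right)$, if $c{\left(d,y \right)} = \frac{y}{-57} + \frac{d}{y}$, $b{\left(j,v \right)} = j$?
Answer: $\frac{536746661}{456} \approx 1.1771 \cdot 10^{6}$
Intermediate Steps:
$r{\left(R \right)} = R + 2 R^{2}$ ($r{\left(R \right)} = \left(R^{2} + R^{2}\right) + R = 2 R^{2} + R = R + 2 R^{2}$)
$c{\left(d,y \right)} = - \frac{y}{57} + \frac{d}{y}$ ($c{\left(d,y \right)} = y \left(- \frac{1}{57}\right) + \frac{d}{y} = - \frac{y}{57} + \frac{d}{y}$)
$\left(r{\left(5 \right)} + c{\left(b{\left(-14,4 \right)},-144 \right)}\right) \left(27102 - 6675\right) = \left(5 \left(1 + 2 \cdot 5\right) - \left(- \frac{48}{19} + \frac{14}{-144}\right)\right) \left(27102 - 6675\right) = \left(5 \left(1 + 10\right) + \left(\frac{48}{19} - - \frac{7}{72}\right)\right) 20427 = \left(5 \cdot 11 + \left(\frac{48}{19} + \frac{7}{72}\right)\right) 20427 = \left(55 + \frac{3589}{1368}\right) 20427 = \frac{78829}{1368} \cdot 20427 = \frac{536746661}{456}$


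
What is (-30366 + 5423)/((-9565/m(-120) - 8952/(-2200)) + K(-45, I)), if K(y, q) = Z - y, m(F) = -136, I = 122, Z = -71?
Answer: -932868200/1810159 ≈ -515.35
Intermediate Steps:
K(y, q) = -71 - y
(-30366 + 5423)/((-9565/m(-120) - 8952/(-2200)) + K(-45, I)) = (-30366 + 5423)/((-9565/(-136) - 8952/(-2200)) + (-71 - 1*(-45))) = -24943/((-9565*(-1/136) - 8952*(-1/2200)) + (-71 + 45)) = -24943/((9565/136 + 1119/275) - 26) = -24943/(2782559/37400 - 26) = -24943/1810159/37400 = -24943*37400/1810159 = -932868200/1810159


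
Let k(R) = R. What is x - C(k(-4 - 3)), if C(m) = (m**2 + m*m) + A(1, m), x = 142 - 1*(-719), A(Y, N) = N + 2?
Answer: 768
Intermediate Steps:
A(Y, N) = 2 + N
x = 861 (x = 142 + 719 = 861)
C(m) = 2 + m + 2*m**2 (C(m) = (m**2 + m*m) + (2 + m) = (m**2 + m**2) + (2 + m) = 2*m**2 + (2 + m) = 2 + m + 2*m**2)
x - C(k(-4 - 3)) = 861 - (2 + (-4 - 3) + 2*(-4 - 3)**2) = 861 - (2 - 7 + 2*(-7)**2) = 861 - (2 - 7 + 2*49) = 861 - (2 - 7 + 98) = 861 - 1*93 = 861 - 93 = 768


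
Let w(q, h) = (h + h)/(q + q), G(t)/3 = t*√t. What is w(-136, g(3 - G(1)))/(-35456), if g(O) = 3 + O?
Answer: 3/4822016 ≈ 6.2215e-7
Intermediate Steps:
G(t) = 3*t^(3/2) (G(t) = 3*(t*√t) = 3*t^(3/2))
w(q, h) = h/q (w(q, h) = (2*h)/((2*q)) = (2*h)*(1/(2*q)) = h/q)
w(-136, g(3 - G(1)))/(-35456) = ((3 + (3 - 3*1^(3/2)))/(-136))/(-35456) = ((3 + (3 - 3))*(-1/136))*(-1/35456) = ((3 + 0)*(-1/136))*(-1/35456) = (3*(-1/136))*(-1/35456) = -3/136*(-1/35456) = 3/4822016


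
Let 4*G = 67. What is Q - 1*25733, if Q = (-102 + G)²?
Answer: -295447/16 ≈ -18465.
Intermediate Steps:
G = 67/4 (G = (¼)*67 = 67/4 ≈ 16.750)
Q = 116281/16 (Q = (-102 + 67/4)² = (-341/4)² = 116281/16 ≈ 7267.6)
Q - 1*25733 = 116281/16 - 1*25733 = 116281/16 - 25733 = -295447/16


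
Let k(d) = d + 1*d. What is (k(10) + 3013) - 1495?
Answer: 1538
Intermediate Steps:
k(d) = 2*d (k(d) = d + d = 2*d)
(k(10) + 3013) - 1495 = (2*10 + 3013) - 1495 = (20 + 3013) - 1495 = 3033 - 1495 = 1538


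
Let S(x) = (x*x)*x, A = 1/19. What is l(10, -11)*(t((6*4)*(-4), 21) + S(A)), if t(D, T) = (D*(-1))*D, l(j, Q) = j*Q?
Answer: 6953379730/6859 ≈ 1.0138e+6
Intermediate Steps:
l(j, Q) = Q*j
t(D, T) = -D² (t(D, T) = (-D)*D = -D²)
A = 1/19 ≈ 0.052632
S(x) = x³ (S(x) = x²*x = x³)
l(10, -11)*(t((6*4)*(-4), 21) + S(A)) = (-11*10)*(-((6*4)*(-4))² + (1/19)³) = -110*(-(24*(-4))² + 1/6859) = -110*(-1*(-96)² + 1/6859) = -110*(-1*9216 + 1/6859) = -110*(-9216 + 1/6859) = -110*(-63212543/6859) = 6953379730/6859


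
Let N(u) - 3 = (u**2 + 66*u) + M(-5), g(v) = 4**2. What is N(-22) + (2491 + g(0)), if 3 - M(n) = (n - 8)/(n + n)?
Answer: 15437/10 ≈ 1543.7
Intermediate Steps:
g(v) = 16
M(n) = 3 - (-8 + n)/(2*n) (M(n) = 3 - (n - 8)/(n + n) = 3 - (-8 + n)/(2*n))
N(u) = 47/10 + u**2 + 66*u (N(u) = 3 + ((u**2 + 66*u) + (5/2 + 4/(-5))) = 3 + ((u**2 + 66*u) + (5/2 + 4*(-1/5))) = 3 + ((u**2 + 66*u) + (5/2 - 4/5)) = 3 + ((u**2 + 66*u) + 17/10) = 3 + (17/10 + u**2 + 66*u) = 47/10 + u**2 + 66*u)
N(-22) + (2491 + g(0)) = (47/10 + (-22)**2 + 66*(-22)) + (2491 + 16) = (47/10 + 484 - 1452) + 2507 = -9633/10 + 2507 = 15437/10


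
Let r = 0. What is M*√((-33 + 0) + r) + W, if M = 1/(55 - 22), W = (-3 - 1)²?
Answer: 16 + I*√33/33 ≈ 16.0 + 0.17408*I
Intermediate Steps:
W = 16 (W = (-4)² = 16)
M = 1/33 ≈ 0.030303
M*√((-33 + 0) + r) + W = √((-33 + 0) + 0)/33 + 16 = √(-33 + 0)/33 + 16 = √(-33)/33 + 16 = (I*√33)/33 + 16 = I*√33/33 + 16 = 16 + I*√33/33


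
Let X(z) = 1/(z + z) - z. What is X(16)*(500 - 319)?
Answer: -92491/32 ≈ -2890.3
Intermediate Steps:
X(z) = 1/(2*z) - z
X(16)*(500 - 319) = ((1/2)/16 - 1*16)*(500 - 319) = ((1/2)*(1/16) - 16)*181 = (1/32 - 16)*181 = -511/32*181 = -92491/32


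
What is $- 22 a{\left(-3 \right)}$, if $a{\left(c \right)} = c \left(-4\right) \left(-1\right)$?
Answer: $264$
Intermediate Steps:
$a{\left(c \right)} = 4 c$ ($a{\left(c \right)} = - 4 c \left(-1\right) = 4 c$)
$- 22 a{\left(-3 \right)} = - 22 \cdot 4 \left(-3\right) = \left(-22\right) \left(-12\right) = 264$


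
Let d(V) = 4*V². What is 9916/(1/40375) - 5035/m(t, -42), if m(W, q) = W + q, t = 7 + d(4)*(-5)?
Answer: 28425454507/71 ≈ 4.0036e+8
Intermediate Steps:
t = -313 (t = 7 + (4*4²)*(-5) = 7 + (4*16)*(-5) = 7 + 64*(-5) = 7 - 320 = -313)
9916/(1/40375) - 5035/m(t, -42) = 9916/(1/40375) - 5035/(-313 - 42) = 9916/(1/40375) - 5035/(-355) = 9916*40375 - 5035*(-1/355) = 400358500 + 1007/71 = 28425454507/71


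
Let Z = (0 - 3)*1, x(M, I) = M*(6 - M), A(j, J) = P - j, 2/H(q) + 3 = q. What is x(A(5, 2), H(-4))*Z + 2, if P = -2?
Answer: 275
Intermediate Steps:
H(q) = 2/(-3 + q)
A(j, J) = -2 - j
Z = -3 (Z = -3*1 = -3)
x(A(5, 2), H(-4))*Z + 2 = ((-2 - 1*5)*(6 - (-2 - 1*5)))*(-3) + 2 = ((-2 - 5)*(6 - (-2 - 5)))*(-3) + 2 = -7*(6 - 1*(-7))*(-3) + 2 = -7*(6 + 7)*(-3) + 2 = -7*13*(-3) + 2 = -91*(-3) + 2 = 273 + 2 = 275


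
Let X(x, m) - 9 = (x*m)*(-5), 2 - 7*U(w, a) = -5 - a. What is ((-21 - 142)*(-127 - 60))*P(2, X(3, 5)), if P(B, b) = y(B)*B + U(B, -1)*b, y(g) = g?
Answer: -11217008/7 ≈ -1.6024e+6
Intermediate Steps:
U(w, a) = 1 + a/7 (U(w, a) = 2/7 - (-5 - a)/7 = 2/7 + (5/7 + a/7) = 1 + a/7)
X(x, m) = 9 - 5*m*x (X(x, m) = 9 + (x*m)*(-5) = 9 + (m*x)*(-5) = 9 - 5*m*x)
P(B, b) = B² + 6*b/7 (P(B, b) = B*B + (1 + (⅐)*(-1))*b = B² + (1 - ⅐)*b = B² + 6*b/7)
((-21 - 142)*(-127 - 60))*P(2, X(3, 5)) = ((-21 - 142)*(-127 - 60))*(2² + 6*(9 - 5*5*3)/7) = (-163*(-187))*(4 + 6*(9 - 75)/7) = 30481*(4 + (6/7)*(-66)) = 30481*(4 - 396/7) = 30481*(-368/7) = -11217008/7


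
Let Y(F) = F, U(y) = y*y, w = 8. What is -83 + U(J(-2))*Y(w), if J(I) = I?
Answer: -51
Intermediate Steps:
U(y) = y²
-83 + U(J(-2))*Y(w) = -83 + (-2)²*8 = -83 + 4*8 = -83 + 32 = -51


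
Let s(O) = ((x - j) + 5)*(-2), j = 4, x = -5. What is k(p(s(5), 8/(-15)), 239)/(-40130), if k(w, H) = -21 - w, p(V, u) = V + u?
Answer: 427/601950 ≈ 0.00070936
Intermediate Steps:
s(O) = 8 (s(O) = ((-5 - 1*4) + 5)*(-2) = ((-5 - 4) + 5)*(-2) = (-9 + 5)*(-2) = -4*(-2) = 8)
k(p(s(5), 8/(-15)), 239)/(-40130) = (-21 - (8 + 8/(-15)))/(-40130) = (-21 - (8 + 8*(-1/15)))*(-1/40130) = (-21 - (8 - 8/15))*(-1/40130) = (-21 - 1*112/15)*(-1/40130) = (-21 - 112/15)*(-1/40130) = -427/15*(-1/40130) = 427/601950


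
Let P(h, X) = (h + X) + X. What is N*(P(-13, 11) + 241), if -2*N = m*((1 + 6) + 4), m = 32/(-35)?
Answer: 8800/7 ≈ 1257.1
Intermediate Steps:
P(h, X) = h + 2*X (P(h, X) = (X + h) + X = h + 2*X)
m = -32/35 (m = 32*(-1/35) = -32/35 ≈ -0.91429)
N = 176/35 (N = -(-16)*((1 + 6) + 4)/35 = -(-16)*(7 + 4)/35 = -(-16)*11/35 = -½*(-352/35) = 176/35 ≈ 5.0286)
N*(P(-13, 11) + 241) = 176*((-13 + 2*11) + 241)/35 = 176*((-13 + 22) + 241)/35 = 176*(9 + 241)/35 = (176/35)*250 = 8800/7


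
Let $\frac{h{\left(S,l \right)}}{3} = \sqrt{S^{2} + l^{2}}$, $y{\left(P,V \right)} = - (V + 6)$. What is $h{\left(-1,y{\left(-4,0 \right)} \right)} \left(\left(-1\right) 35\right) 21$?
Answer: $- 2205 \sqrt{37} \approx -13412.0$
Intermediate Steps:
$y{\left(P,V \right)} = -6 - V$ ($y{\left(P,V \right)} = - (6 + V) = -6 - V$)
$h{\left(S,l \right)} = 3 \sqrt{S^{2} + l^{2}}$
$h{\left(-1,y{\left(-4,0 \right)} \right)} \left(\left(-1\right) 35\right) 21 = 3 \sqrt{\left(-1\right)^{2} + \left(-6 - 0\right)^{2}} \left(\left(-1\right) 35\right) 21 = 3 \sqrt{1 + \left(-6 + 0\right)^{2}} \left(-35\right) 21 = 3 \sqrt{1 + \left(-6\right)^{2}} \left(-35\right) 21 = 3 \sqrt{1 + 36} \left(-35\right) 21 = 3 \sqrt{37} \left(-35\right) 21 = - 105 \sqrt{37} \cdot 21 = - 2205 \sqrt{37}$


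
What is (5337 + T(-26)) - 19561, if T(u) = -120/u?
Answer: -184852/13 ≈ -14219.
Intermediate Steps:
(5337 + T(-26)) - 19561 = (5337 - 120/(-26)) - 19561 = (5337 - 120*(-1/26)) - 19561 = (5337 + 60/13) - 19561 = 69441/13 - 19561 = -184852/13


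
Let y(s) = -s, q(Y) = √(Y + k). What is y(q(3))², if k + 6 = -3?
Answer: -6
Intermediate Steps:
k = -9 (k = -6 - 3 = -9)
q(Y) = √(-9 + Y) (q(Y) = √(Y - 9) = √(-9 + Y))
y(q(3))² = (-√(-9 + 3))² = (-√(-6))² = (-I*√6)² = -6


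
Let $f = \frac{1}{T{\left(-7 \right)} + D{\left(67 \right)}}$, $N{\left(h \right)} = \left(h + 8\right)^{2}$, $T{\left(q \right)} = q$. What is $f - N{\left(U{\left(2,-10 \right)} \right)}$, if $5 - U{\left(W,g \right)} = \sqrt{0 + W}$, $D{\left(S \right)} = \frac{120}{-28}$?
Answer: $- \frac{13516}{79} + 26 \sqrt{2} \approx -134.32$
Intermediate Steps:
$D{\left(S \right)} = - \frac{30}{7}$ ($D{\left(S \right)} = 120 \left(- \frac{1}{28}\right) = - \frac{30}{7}$)
$U{\left(W,g \right)} = 5 - \sqrt{W}$ ($U{\left(W,g \right)} = 5 - \sqrt{0 + W} = 5 - \sqrt{W}$)
$N{\left(h \right)} = \left(8 + h\right)^{2}$
$f = - \frac{7}{79}$ ($f = \frac{1}{-7 - \frac{30}{7}} = \frac{1}{- \frac{79}{7}} = - \frac{7}{79} \approx -0.088608$)
$f - N{\left(U{\left(2,-10 \right)} \right)} = - \frac{7}{79} - \left(8 + \left(5 - \sqrt{2}\right)\right)^{2} = - \frac{7}{79} - \left(13 - \sqrt{2}\right)^{2}$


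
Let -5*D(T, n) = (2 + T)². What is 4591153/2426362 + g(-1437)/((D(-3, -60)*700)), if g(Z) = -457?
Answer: 875804427/169845340 ≈ 5.1565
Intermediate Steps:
D(T, n) = -(2 + T)²/5
4591153/2426362 + g(-1437)/((D(-3, -60)*700)) = 4591153/2426362 - 457*(-1/(140*(2 - 3)²)) = 4591153*(1/2426362) - 457/(-⅕*(-1)²*700) = 4591153/2426362 - 457/(-⅕*1*700) = 4591153/2426362 - 457/((-⅕*700)) = 4591153/2426362 - 457/(-140) = 4591153/2426362 - 457*(-1/140) = 4591153/2426362 + 457/140 = 875804427/169845340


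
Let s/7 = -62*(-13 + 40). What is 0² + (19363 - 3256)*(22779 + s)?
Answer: 178159527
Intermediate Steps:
s = -11718 (s = 7*(-62*(-13 + 40)) = 7*(-62*27) = 7*(-1674) = -11718)
0² + (19363 - 3256)*(22779 + s) = 0² + (19363 - 3256)*(22779 - 11718) = 0 + 16107*11061 = 0 + 178159527 = 178159527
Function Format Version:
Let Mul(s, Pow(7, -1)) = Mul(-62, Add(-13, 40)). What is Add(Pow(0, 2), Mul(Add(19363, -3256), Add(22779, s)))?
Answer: 178159527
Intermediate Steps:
s = -11718 (s = Mul(7, Mul(-62, Add(-13, 40))) = Mul(7, Mul(-62, 27)) = Mul(7, -1674) = -11718)
Add(Pow(0, 2), Mul(Add(19363, -3256), Add(22779, s))) = Add(Pow(0, 2), Mul(Add(19363, -3256), Add(22779, -11718))) = Add(0, Mul(16107, 11061)) = Add(0, 178159527) = 178159527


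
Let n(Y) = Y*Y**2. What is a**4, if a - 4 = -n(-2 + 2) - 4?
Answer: 0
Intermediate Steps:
n(Y) = Y**3
a = 0 (a = 4 + (-(-2 + 2)**3 - 4) = 4 + (-1*0**3 - 4) = 4 + (-1*0 - 4) = 4 + (0 - 4) = 4 - 4 = 0)
a**4 = 0**4 = 0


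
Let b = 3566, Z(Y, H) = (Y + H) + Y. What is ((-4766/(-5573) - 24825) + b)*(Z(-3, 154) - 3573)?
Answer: 405765370425/5573 ≈ 7.2809e+7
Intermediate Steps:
Z(Y, H) = H + 2*Y (Z(Y, H) = (H + Y) + Y = H + 2*Y)
((-4766/(-5573) - 24825) + b)*(Z(-3, 154) - 3573) = ((-4766/(-5573) - 24825) + 3566)*((154 + 2*(-3)) - 3573) = ((-4766*(-1/5573) - 24825) + 3566)*((154 - 6) - 3573) = ((4766/5573 - 24825) + 3566)*(148 - 3573) = (-138344959/5573 + 3566)*(-3425) = -118471641/5573*(-3425) = 405765370425/5573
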